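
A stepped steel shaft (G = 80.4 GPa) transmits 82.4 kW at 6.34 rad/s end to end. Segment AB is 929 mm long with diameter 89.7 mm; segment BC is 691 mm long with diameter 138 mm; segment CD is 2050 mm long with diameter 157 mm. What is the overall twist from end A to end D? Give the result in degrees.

ω = 6.34 rad/s, so T = P/ω = 82.4×10³ / 6.340 = 13000 N·m.
J_AB = π(0.0897)⁴/32 = 6.36×10^-6 m⁴; J_BC = π(0.138)⁴/32 = 3.56×10^-5 m⁴; J_CD = π(0.157)⁴/32 = 5.96×10^-5 m⁴.
θ = (T/G)·Σ L_i/J_i = (13000/80.4×10⁹)·(0.929/6.36×10^-6 + 0.691/3.56×10^-5 + 2.05/5.96×10^-5) = 0.03232 rad.

1.85°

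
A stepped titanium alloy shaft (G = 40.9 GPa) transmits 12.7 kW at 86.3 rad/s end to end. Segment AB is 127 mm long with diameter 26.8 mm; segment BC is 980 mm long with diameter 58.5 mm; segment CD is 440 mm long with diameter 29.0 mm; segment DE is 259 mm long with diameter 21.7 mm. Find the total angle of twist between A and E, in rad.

0.0777 rad

ω = 86.3 rad/s, so T = P/ω = 12.7×10³ / 86.30 = 147.2 N·m.
J_AB = π(0.0268)⁴/32 = 5.06×10^-8 m⁴; J_BC = π(0.0585)⁴/32 = 1.15×10^-6 m⁴; J_CD = π(0.0290)⁴/32 = 6.94×10^-8 m⁴; J_DE = π(0.0217)⁴/32 = 2.18×10^-8 m⁴.
θ = (T/G)·Σ L_i/J_i = (147.2/40.9×10⁹)·(0.127/5.06×10^-8 + 0.980/1.15×10^-6 + 0.440/6.94×10^-8 + 0.259/2.18×10^-8) = 0.07770 rad.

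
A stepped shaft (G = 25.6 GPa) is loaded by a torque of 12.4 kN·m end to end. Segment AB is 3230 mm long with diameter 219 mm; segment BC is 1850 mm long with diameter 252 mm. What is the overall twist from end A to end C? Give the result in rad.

J_AB = π(0.219)⁴/32 = 2.26×10^-4 m⁴; J_BC = π(0.252)⁴/32 = 3.96×10^-4 m⁴.
θ = (T/G)·Σ L_i/J_i = (12400/25.6×10⁹)·(3.23/2.26×10^-4 + 1.85/3.96×10^-4) = 9.191×10^-3 rad.

0.00919 rad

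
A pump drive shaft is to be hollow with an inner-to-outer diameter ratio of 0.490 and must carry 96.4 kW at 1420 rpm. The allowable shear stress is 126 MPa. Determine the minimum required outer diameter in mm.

30.3 mm

ω = 2π·1420/60 = 148.7 rad/s, so T = P/ω = 96.4×10³ / 148.7 = 648.3 N·m.
For a hollow shaft with d_i/d_o = 0.490: τ_max = 16T/(π d_o³ (1−k⁴)), so d_o = [16T/(π τ_allow (1−k⁴))]^(1/3) = [16·648.3/(π·1.26×10^8·0.9424)]^(1/3) = 0.03030 m.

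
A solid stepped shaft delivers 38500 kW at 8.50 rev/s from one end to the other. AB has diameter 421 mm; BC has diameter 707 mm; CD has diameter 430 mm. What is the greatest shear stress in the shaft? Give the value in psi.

7140 psi

ω = 2π·8.50 = 53.41 rad/s, so T = P/ω = 38500×10³ / 53.41 = 720900 N·m.
Under the same torque, τ_max = 16T/(πd³) is largest where d is smallest — segment AB (d = 421 mm).
τ_max = 16·720900/(π·(0.421)³) = 4.920×10^7 Pa.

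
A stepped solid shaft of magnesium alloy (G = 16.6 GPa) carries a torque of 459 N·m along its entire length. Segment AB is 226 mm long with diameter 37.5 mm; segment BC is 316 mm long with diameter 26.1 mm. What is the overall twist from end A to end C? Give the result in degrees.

12.8°

J_AB = π(0.0375)⁴/32 = 1.94×10^-7 m⁴; J_BC = π(0.0261)⁴/32 = 4.56×10^-8 m⁴.
θ = (T/G)·Σ L_i/J_i = (459.0/16.6×10⁹)·(0.226/1.94×10^-7 + 0.316/4.56×10^-8) = 0.2240 rad.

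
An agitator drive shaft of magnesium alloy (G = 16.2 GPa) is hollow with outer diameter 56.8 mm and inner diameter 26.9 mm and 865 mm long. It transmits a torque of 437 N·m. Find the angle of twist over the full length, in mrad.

J = π(d_o⁴ − d_i⁴)/32 = π(0.0568⁴ − 0.0269⁴)/32 = 9.705×10^-7 m⁴.
θ = T·L/(G·J) = 437.0 × 0.865 / (16.2×10⁹ × 9.705×10^-7) = 0.02404 rad.

24.0 mrad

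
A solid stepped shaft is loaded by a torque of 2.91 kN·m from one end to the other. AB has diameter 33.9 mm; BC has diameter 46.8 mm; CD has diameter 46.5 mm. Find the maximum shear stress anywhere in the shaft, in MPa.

380 MPa

Under the same torque, τ_max = 16T/(πd³) is largest where d is smallest — segment AB (d = 33.9 mm).
τ_max = 16·2910/(π·(0.0339)³) = 3.804×10^8 Pa.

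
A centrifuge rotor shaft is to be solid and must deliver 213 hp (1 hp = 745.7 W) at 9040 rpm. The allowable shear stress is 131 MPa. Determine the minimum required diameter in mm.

ω = 2π·9040/60 = 946.7 rad/s, so T = P/ω = 213×745.7 / 946.7 = 167.8 N·m.
For a solid shaft τ_max = 16T/(πd³), so d = (16T/(π τ_allow))^(1/3) = (16·167.8/(π·1.31×10^8))^(1/3) = 0.01868 m.

18.7 mm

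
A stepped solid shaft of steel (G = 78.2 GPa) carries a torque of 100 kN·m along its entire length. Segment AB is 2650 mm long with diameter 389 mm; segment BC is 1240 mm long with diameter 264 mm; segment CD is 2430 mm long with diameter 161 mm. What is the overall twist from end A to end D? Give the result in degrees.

J_AB = π(0.389)⁴/32 = 2.25×10^-3 m⁴; J_BC = π(0.264)⁴/32 = 4.77×10^-4 m⁴; J_CD = π(0.161)⁴/32 = 6.60×10^-5 m⁴.
θ = (T/G)·Σ L_i/J_i = (100000/78.2×10⁹)·(2.65/2.25×10^-3 + 1.24/4.77×10^-4 + 2.43/6.60×10^-5) = 0.05194 rad.

2.98°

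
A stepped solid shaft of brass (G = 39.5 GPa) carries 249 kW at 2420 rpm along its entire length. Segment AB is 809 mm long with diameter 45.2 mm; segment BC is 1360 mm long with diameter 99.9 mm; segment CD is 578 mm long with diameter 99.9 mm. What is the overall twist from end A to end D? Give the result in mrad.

54.0 mrad

ω = 2π·2420/60 = 253.4 rad/s, so T = P/ω = 249×10³ / 253.4 = 982.6 N·m.
J_AB = π(0.0452)⁴/32 = 4.10×10^-7 m⁴; J_BC = π(0.0999)⁴/32 = 9.78×10^-6 m⁴; J_CD = π(0.0999)⁴/32 = 9.78×10^-6 m⁴.
θ = (T/G)·Σ L_i/J_i = (982.6/39.5×10⁹)·(0.809/4.10×10^-7 + 1.36/9.78×10^-6 + 0.578/9.78×10^-6) = 0.05404 rad.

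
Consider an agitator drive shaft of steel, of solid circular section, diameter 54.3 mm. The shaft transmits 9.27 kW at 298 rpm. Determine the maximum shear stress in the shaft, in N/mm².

ω = 2π·298/60 = 31.21 rad/s, so T = P/ω = 9.27×10³ / 31.21 = 297.1 N·m.
J = πd⁴/32 = π(0.0543)⁴/32 = 8.535×10^-7 m⁴.
τ_max = T·r/J = 297.1 × 0.0271 / 8.535×10^-7 = 9.449×10^6 Pa.

9.45 N/mm²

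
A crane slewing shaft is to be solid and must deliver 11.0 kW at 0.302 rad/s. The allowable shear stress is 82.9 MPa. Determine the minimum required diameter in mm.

131 mm

ω = 0.302 rad/s, so T = P/ω = 11.0×10³ / 0.3020 = 36420 N·m.
For a solid shaft τ_max = 16T/(πd³), so d = (16T/(π τ_allow))^(1/3) = (16·36420/(π·8.29×10^7))^(1/3) = 0.1308 m.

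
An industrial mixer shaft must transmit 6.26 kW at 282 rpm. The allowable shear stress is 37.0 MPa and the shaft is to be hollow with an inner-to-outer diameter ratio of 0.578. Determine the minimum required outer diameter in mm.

32.0 mm

ω = 2π·282/60 = 29.53 rad/s, so T = P/ω = 6.26×10³ / 29.53 = 212.0 N·m.
For a hollow shaft with d_i/d_o = 0.578: τ_max = 16T/(π d_o³ (1−k⁴)), so d_o = [16T/(π τ_allow (1−k⁴))]^(1/3) = [16·212.0/(π·3.70×10^7·0.8884)]^(1/3) = 0.03202 m.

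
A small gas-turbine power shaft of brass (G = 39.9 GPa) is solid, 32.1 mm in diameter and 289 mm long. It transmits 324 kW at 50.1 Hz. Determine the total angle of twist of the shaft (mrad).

71.5 mrad

ω = 2π·50.1 = 314.8 rad/s, so T = P/ω = 324×10³ / 314.8 = 1029 N·m.
J = πd⁴/32 = π(0.0321)⁴/32 = 1.042×10^-7 m⁴.
θ = T·L/(G·J) = 1029 × 0.289 / (39.9×10⁹ × 1.042×10^-7) = 0.07152 rad.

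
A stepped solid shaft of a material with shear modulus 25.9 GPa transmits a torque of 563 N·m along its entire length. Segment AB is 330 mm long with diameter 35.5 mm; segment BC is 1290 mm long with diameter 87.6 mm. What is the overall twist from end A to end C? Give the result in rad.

0.0509 rad

J_AB = π(0.0355)⁴/32 = 1.56×10^-7 m⁴; J_BC = π(0.0876)⁴/32 = 5.78×10^-6 m⁴.
θ = (T/G)·Σ L_i/J_i = (563.0/25.9×10⁹)·(0.330/1.56×10^-7 + 1.29/5.78×10^-6) = 0.05086 rad.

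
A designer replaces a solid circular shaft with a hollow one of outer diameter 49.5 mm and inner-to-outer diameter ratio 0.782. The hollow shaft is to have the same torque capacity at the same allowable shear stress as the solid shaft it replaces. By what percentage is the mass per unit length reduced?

Equal τ_max and T ⇒ the solid shaft needs d_s³ = d_o³(1−k⁴), so d_s = 49.5·(1−0.782⁴)^(1/3) = 42.35 mm.
Area ratio A_h/A_s = d_o²(1−k²)/d_s² = (1−k²)/(1−k⁴)^(2/3) = 0.5308.
Mass saving = 1 − 0.5308 = 46.9 %.

46.9 %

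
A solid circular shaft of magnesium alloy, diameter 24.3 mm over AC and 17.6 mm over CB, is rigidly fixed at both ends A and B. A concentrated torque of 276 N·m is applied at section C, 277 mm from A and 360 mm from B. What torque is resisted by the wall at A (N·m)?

Compatibility: T_A·a/J_AC = T_B·b/J_CB with T_A + T_B = T₀.
J_AC = 3.42×10^-8 m⁴, J_CB = 9.42×10^-9 m⁴, so T_A = T₀·(J_AC/a)/((J_AC/a)+(J_CB/b)) = 227.8 N·m, T_B = 48.23 N·m.

228 N·m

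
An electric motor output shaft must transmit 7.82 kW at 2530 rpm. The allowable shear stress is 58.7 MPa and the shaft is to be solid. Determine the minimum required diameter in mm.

ω = 2π·2530/60 = 264.9 rad/s, so T = P/ω = 7.82×10³ / 264.9 = 29.52 N·m.
For a solid shaft τ_max = 16T/(πd³), so d = (16T/(π τ_allow))^(1/3) = (16·29.52/(π·5.87×10^7))^(1/3) = 0.01368 m.

13.7 mm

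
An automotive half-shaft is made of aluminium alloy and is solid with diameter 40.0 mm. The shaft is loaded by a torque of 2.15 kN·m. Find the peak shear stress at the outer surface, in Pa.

1.71e8 Pa

J = πd⁴/32 = π(0.0400)⁴/32 = 2.513×10^-7 m⁴.
τ_max = T·r/J = 2150 × 0.0200 / 2.513×10^-7 = 1.711×10^8 Pa.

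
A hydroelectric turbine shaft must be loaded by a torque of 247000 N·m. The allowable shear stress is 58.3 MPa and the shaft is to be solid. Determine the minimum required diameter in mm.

278 mm

For a solid shaft τ_max = 16T/(πd³), so d = (16T/(π τ_allow))^(1/3) = (16·247000/(π·5.83×10^7))^(1/3) = 0.2784 m.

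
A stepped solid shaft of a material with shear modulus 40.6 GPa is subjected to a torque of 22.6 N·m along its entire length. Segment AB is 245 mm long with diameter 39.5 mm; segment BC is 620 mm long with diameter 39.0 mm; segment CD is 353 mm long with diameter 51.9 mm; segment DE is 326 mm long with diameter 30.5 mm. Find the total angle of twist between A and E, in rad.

J_AB = π(0.0395)⁴/32 = 2.39×10^-7 m⁴; J_BC = π(0.0390)⁴/32 = 2.27×10^-7 m⁴; J_CD = π(0.0519)⁴/32 = 7.12×10^-7 m⁴; J_DE = π(0.0305)⁴/32 = 8.50×10^-8 m⁴.
θ = (T/G)·Σ L_i/J_i = (22.60/40.6×10⁹)·(0.245/2.39×10^-7 + 0.620/2.27×10^-7 + 0.353/7.12×10^-7 + 0.326/8.50×10^-8) = 4.502×10^-3 rad.

0.00450 rad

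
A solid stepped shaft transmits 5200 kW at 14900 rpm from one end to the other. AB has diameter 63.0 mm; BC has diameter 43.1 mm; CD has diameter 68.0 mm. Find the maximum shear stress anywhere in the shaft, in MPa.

ω = 2π·14900/60 = 1560 rad/s, so T = P/ω = 5200×10³ / 1560 = 3333 N·m.
Under the same torque, τ_max = 16T/(πd³) is largest where d is smallest — segment BC (d = 43.1 mm).
τ_max = 16·3333/(π·(0.0431)³) = 2.120×10^8 Pa.

212 MPa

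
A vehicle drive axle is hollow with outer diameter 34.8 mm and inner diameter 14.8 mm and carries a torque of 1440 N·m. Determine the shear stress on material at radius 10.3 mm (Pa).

J = π(d_o⁴ − d_i⁴)/32 = π(0.0348⁴ − 0.0148⁴)/32 = 1.393×10^-7 m⁴.
Shear stress varies linearly with radius: τ = T·r/J = 1440 × 0.0103 / 1.393×10^-7 = 1.065×10^8 Pa.

1.06e8 Pa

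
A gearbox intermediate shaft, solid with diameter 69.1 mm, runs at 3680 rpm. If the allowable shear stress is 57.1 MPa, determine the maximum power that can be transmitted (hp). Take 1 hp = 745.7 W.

J = πd⁴/32 = π(0.0691)⁴/32 = 2.238×10^-6 m⁴.
T_max = τ_allow·J/r = 5.71×10^7 × 2.238×10^-6 / 0.0345 = 3699 N·m.
ω = 2π·3680/60 = 385.4 rad/s, so P_max = T_max·ω = 1.426×10^6 W.

1910 hp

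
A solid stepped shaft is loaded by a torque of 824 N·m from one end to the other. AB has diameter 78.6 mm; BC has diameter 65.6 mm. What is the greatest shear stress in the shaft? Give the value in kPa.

Under the same torque, τ_max = 16T/(πd³) is largest where d is smallest — segment BC (d = 65.6 mm).
τ_max = 16·824.0/(π·(0.0656)³) = 1.487×10^7 Pa.

14900 kPa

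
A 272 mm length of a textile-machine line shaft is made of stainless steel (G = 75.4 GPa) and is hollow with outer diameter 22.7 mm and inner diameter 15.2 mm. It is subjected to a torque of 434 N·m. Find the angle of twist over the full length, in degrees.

J = π(d_o⁴ − d_i⁴)/32 = π(0.0227⁴ − 0.0152⁴)/32 = 2.083×10^-8 m⁴.
θ = T·L/(G·J) = 434.0 × 0.272 / (75.4×10⁹ × 2.083×10^-8) = 0.07517 rad.

4.31°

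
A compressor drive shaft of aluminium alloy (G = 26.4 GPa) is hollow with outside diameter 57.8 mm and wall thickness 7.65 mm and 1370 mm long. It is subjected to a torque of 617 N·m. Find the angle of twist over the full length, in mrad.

J = π(d_o⁴ − d_i⁴)/32 = π(0.0578⁴ − 0.0425⁴)/32 = 7.755×10^-7 m⁴.
θ = T·L/(G·J) = 617.0 × 1.37 / (26.4×10⁹ × 7.755×10^-7) = 0.04129 rad.

41.3 mrad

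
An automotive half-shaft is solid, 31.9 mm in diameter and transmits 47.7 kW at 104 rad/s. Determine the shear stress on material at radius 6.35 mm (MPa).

28.6 MPa

ω = 104 rad/s, so T = P/ω = 47.7×10³ / 104.0 = 458.7 N·m.
J = πd⁴/32 = π(0.0319)⁴/32 = 1.017×10^-7 m⁴.
Shear stress varies linearly with radius: τ = T·r/J = 458.7 × 0.00635 / 1.017×10^-7 = 2.865×10^7 Pa.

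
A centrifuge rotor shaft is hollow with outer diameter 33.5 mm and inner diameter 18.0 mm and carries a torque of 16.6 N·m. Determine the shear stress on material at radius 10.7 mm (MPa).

1.57 MPa

J = π(d_o⁴ − d_i⁴)/32 = π(0.0335⁴ − 0.0180⁴)/32 = 1.133×10^-7 m⁴.
Shear stress varies linearly with radius: τ = T·r/J = 16.60 × 0.0107 / 1.133×10^-7 = 1.567×10^6 Pa.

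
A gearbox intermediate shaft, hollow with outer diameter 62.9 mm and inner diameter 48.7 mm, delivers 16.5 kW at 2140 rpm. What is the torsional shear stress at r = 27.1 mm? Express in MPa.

2.03 MPa

ω = 2π·2140/60 = 224.1 rad/s, so T = P/ω = 16.5×10³ / 224.1 = 73.63 N·m.
J = π(d_o⁴ − d_i⁴)/32 = π(0.0629⁴ − 0.0487⁴)/32 = 9.845×10^-7 m⁴.
Shear stress varies linearly with radius: τ = T·r/J = 73.63 × 0.0271 / 9.845×10^-7 = 2.027×10^6 Pa.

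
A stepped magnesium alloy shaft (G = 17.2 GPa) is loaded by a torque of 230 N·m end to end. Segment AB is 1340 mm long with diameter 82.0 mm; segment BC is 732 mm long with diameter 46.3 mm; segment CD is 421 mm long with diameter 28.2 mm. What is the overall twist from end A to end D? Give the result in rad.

J_AB = π(0.0820)⁴/32 = 4.44×10^-6 m⁴; J_BC = π(0.0463)⁴/32 = 4.51×10^-7 m⁴; J_CD = π(0.0282)⁴/32 = 6.21×10^-8 m⁴.
θ = (T/G)·Σ L_i/J_i = (230.0/17.2×10⁹)·(1.34/4.44×10^-6 + 0.732/4.51×10^-7 + 0.421/6.21×10^-8) = 0.1164 rad.

0.116 rad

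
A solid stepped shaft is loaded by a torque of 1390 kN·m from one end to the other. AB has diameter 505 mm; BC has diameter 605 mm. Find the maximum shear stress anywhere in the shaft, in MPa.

Under the same torque, τ_max = 16T/(πd³) is largest where d is smallest — segment AB (d = 505 mm).
τ_max = 16·1.390e6/(π·(0.505)³) = 5.497×10^7 Pa.

55.0 MPa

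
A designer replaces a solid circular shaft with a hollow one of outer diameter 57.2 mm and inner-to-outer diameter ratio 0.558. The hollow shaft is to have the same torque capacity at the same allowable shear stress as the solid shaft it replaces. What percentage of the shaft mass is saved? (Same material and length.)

26.3 %

Equal τ_max and T ⇒ the solid shaft needs d_s³ = d_o³(1−k⁴), so d_s = 57.2·(1−0.558⁴)^(1/3) = 55.29 mm.
Area ratio A_h/A_s = d_o²(1−k²)/d_s² = (1−k²)/(1−k⁴)^(2/3) = 0.7371.
Mass saving = 1 − 0.7371 = 26.3 %.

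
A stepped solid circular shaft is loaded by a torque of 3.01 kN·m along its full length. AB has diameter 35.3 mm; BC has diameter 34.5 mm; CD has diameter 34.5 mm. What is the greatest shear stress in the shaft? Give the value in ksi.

54.1 ksi

Under the same torque, τ_max = 16T/(πd³) is largest where d is smallest — segment BC (d = 34.5 mm).
τ_max = 16·3010/(π·(0.0345)³) = 3.733×10^8 Pa.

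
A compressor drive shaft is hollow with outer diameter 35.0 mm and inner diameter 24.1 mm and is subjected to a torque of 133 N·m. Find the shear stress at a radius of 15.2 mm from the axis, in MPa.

17.7 MPa

J = π(d_o⁴ − d_i⁴)/32 = π(0.0350⁴ − 0.0241⁴)/32 = 1.142×10^-7 m⁴.
Shear stress varies linearly with radius: τ = T·r/J = 133.0 × 0.0152 / 1.142×10^-7 = 1.770×10^7 Pa.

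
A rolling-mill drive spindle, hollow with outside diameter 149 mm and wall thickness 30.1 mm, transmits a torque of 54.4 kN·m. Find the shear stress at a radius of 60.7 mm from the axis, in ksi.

J = π(d_o⁴ − d_i⁴)/32 = π(0.149⁴ − 0.0888⁴)/32 = 4.228×10^-5 m⁴.
Shear stress varies linearly with radius: τ = T·r/J = 54400 × 0.0607 / 4.228×10^-5 = 7.809×10^7 Pa.

11.3 ksi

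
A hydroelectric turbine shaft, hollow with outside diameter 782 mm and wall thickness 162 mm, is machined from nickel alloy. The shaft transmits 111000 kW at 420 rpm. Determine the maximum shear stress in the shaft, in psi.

ω = 2π·420/60 = 43.98 rad/s, so T = P/ω = 111000×10³ / 43.98 = 2.524e6 N·m.
J = π(d_o⁴ − d_i⁴)/32 = π(0.782⁴ − 0.458⁴)/32 = 0.03239 m⁴.
τ_max = T·r/J = 2.524e6 × 0.391 / 0.03239 = 3.046×10^7 Pa.

4420 psi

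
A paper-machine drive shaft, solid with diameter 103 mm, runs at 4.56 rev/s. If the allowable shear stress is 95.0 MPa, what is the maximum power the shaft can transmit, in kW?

J = πd⁴/32 = π(0.103)⁴/32 = 1.105×10^-5 m⁴.
T_max = τ_allow·J/r = 9.50×10^7 × 1.105×10^-5 / 0.0515 = 20380 N·m.
ω = 2π·4.56 = 28.65 rad/s, so P_max = T_max·ω = 5.840×10^5 W.

584 kW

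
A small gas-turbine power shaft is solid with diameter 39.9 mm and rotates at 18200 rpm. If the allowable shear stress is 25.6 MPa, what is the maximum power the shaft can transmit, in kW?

609 kW

J = πd⁴/32 = π(0.0399)⁴/32 = 2.488×10^-7 m⁴.
T_max = τ_allow·J/r = 2.56×10^7 × 2.488×10^-7 / 0.0199 = 319.3 N·m.
ω = 2π·18200/60 = 1906 rad/s, so P_max = T_max·ω = 6.085×10^5 W.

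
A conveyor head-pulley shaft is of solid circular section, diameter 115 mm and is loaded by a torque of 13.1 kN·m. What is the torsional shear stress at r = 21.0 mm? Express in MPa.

16.0 MPa

J = πd⁴/32 = π(0.115)⁴/32 = 1.717×10^-5 m⁴.
Shear stress varies linearly with radius: τ = T·r/J = 13100 × 0.0210 / 1.717×10^-5 = 1.602×10^7 Pa.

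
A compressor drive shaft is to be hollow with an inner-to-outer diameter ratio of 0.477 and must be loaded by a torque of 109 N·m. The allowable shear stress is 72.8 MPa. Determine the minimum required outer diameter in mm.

For a hollow shaft with d_i/d_o = 0.477: τ_max = 16T/(π d_o³ (1−k⁴)), so d_o = [16T/(π τ_allow (1−k⁴))]^(1/3) = [16·109.0/(π·7.28×10^7·0.9482)]^(1/3) = 0.02003 m.

20.0 mm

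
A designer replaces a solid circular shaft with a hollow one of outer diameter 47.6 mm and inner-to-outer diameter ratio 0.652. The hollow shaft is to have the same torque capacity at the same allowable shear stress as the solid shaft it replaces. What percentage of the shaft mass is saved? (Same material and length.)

34.3 %

Equal τ_max and T ⇒ the solid shaft needs d_s³ = d_o³(1−k⁴), so d_s = 47.6·(1−0.652⁴)^(1/3) = 44.54 mm.
Area ratio A_h/A_s = d_o²(1−k²)/d_s² = (1−k²)/(1−k⁴)^(2/3) = 0.6566.
Mass saving = 1 − 0.6566 = 34.3 %.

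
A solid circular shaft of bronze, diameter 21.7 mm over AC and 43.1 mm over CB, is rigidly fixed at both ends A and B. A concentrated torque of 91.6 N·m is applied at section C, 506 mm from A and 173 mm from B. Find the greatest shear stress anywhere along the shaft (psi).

827 psi

Compatibility: T_A·a/J_AC = T_B·b/J_CB with T_A + T_B = T₀.
J_AC = 2.18×10^-8 m⁴, J_CB = 3.39×10^-7 m⁴, so T_A = T₀·(J_AC/a)/((J_AC/a)+(J_CB/b)) = 1.969 N·m, T_B = 89.63 N·m.
τ in each portion: τ_AC = 9.81×10^5 Pa, τ_CB = 5.70×10^6 Pa; maximum is in CB.
τ_max = T_CB·r/J = 89.63·0.0215/3.39×10^-7 = 5.702×10^6 Pa.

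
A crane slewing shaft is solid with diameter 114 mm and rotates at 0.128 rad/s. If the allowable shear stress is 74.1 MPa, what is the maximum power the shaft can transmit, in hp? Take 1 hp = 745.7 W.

3.70 hp

J = πd⁴/32 = π(0.114)⁴/32 = 1.658×10^-5 m⁴.
T_max = τ_allow·J/r = 7.41×10^7 × 1.658×10^-5 / 0.0570 = 21560 N·m.
ω = 0.128 rad/s, so P_max = T_max·ω = 2759 W.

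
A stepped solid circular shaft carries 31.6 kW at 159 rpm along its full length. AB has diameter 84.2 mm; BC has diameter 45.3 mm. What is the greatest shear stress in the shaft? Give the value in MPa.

104 MPa

ω = 2π·159/60 = 16.65 rad/s, so T = P/ω = 31.6×10³ / 16.65 = 1898 N·m.
Under the same torque, τ_max = 16T/(πd³) is largest where d is smallest — segment BC (d = 45.3 mm).
τ_max = 16·1898/(π·(0.0453)³) = 1.040×10^8 Pa.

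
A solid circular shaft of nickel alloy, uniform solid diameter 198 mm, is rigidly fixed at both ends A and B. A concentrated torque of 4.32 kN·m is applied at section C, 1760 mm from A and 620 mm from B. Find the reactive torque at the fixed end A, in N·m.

1130 N·m

With uniform GJ and both ends fixed, compatibility θ_AC = θ_CB gives T_A·a = T_B·b, together with T_A + T_B = T₀.
T_A = T₀·b/(a+b) = 4320·620/2380 = 1125 N·m; T_B = 3195 N·m.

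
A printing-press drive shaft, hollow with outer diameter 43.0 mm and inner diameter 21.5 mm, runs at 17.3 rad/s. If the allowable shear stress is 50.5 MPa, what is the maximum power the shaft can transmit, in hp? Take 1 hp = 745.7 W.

J = π(d_o⁴ − d_i⁴)/32 = π(0.0430⁴ − 0.0215⁴)/32 = 3.147×10^-7 m⁴.
T_max = τ_allow·J/r = 5.05×10^7 × 3.147×10^-7 / 0.0215 = 739.1 N·m.
ω = 17.3 rad/s, so P_max = T_max·ω = 1.279×10^4 W.

17.1 hp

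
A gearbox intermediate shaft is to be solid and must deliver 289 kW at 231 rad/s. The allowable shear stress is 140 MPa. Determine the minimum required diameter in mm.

ω = 231 rad/s, so T = P/ω = 289×10³ / 231.0 = 1251 N·m.
For a solid shaft τ_max = 16T/(πd³), so d = (16T/(π τ_allow))^(1/3) = (16·1251/(π·1.40×10^8))^(1/3) = 0.03570 m.

35.7 mm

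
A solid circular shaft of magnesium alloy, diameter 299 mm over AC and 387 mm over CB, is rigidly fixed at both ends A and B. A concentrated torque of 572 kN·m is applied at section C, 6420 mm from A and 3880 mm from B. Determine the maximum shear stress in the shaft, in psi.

6000 psi

Compatibility: T_A·a/J_AC = T_B·b/J_CB with T_A + T_B = T₀.
J_AC = 7.85×10^-4 m⁴, J_CB = 2.20×10^-3 m⁴, so T_A = T₀·(J_AC/a)/((J_AC/a)+(J_CB/b)) = 101400 N·m, T_B = 470600 N·m.
τ in each portion: τ_AC = 1.93×10^7 Pa, τ_CB = 4.14×10^7 Pa; maximum is in CB.
τ_max = T_CB·r/J = 470600·0.194/2.20×10^-3 = 4.136×10^7 Pa.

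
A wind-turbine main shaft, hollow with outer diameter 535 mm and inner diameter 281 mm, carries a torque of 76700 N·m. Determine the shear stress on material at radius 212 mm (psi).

J = π(d_o⁴ − d_i⁴)/32 = π(0.535⁴ − 0.281⁴)/32 = 7.431×10^-3 m⁴.
Shear stress varies linearly with radius: τ = T·r/J = 76700 × 0.212 / 7.431×10^-3 = 2.188×10^6 Pa.

317 psi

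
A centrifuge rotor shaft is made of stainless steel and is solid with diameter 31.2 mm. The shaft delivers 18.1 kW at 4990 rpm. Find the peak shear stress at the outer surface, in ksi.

ω = 2π·4990/60 = 522.6 rad/s, so T = P/ω = 18.1×10³ / 522.6 = 34.64 N·m.
J = πd⁴/32 = π(0.0312)⁴/32 = 9.303×10^-8 m⁴.
τ_max = T·r/J = 34.64 × 0.0156 / 9.303×10^-8 = 5.808×10^6 Pa.

0.842 ksi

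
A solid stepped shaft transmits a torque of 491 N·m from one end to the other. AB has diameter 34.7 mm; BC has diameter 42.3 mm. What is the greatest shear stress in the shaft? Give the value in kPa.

Under the same torque, τ_max = 16T/(πd³) is largest where d is smallest — segment AB (d = 34.7 mm).
τ_max = 16·491.0/(π·(0.0347)³) = 5.985×10^7 Pa.

59800 kPa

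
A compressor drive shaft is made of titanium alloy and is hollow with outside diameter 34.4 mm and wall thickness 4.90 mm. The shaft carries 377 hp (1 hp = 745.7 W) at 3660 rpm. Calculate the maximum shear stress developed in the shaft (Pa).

ω = 2π·3660/60 = 383.3 rad/s, so T = P/ω = 377×745.7 / 383.3 = 733.5 N·m.
J = π(d_o⁴ − d_i⁴)/32 = π(0.0344⁴ − 0.0246⁴)/32 = 1.015×10^-7 m⁴.
τ_max = T·r/J = 733.5 × 0.0172 / 1.015×10^-7 = 1.243×10^8 Pa.

1.24e8 Pa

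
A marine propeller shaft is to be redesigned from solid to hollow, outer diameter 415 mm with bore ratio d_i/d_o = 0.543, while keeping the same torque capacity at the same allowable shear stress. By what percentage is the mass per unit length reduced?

Equal τ_max and T ⇒ the solid shaft needs d_s³ = d_o³(1−k⁴), so d_s = 415·(1−0.543⁴)^(1/3) = 402.6 mm.
Area ratio A_h/A_s = d_o²(1−k²)/d_s² = (1−k²)/(1−k⁴)^(2/3) = 0.7492.
Mass saving = 1 − 0.7492 = 25.1 %.

25.1 %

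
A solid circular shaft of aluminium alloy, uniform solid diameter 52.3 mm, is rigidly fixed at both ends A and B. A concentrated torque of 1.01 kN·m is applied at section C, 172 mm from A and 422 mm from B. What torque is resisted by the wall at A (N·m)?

718 N·m

With uniform GJ and both ends fixed, compatibility θ_AC = θ_CB gives T_A·a = T_B·b, together with T_A + T_B = T₀.
T_A = T₀·b/(a+b) = 1010·422/594.0 = 717.5 N·m; T_B = 292.5 N·m.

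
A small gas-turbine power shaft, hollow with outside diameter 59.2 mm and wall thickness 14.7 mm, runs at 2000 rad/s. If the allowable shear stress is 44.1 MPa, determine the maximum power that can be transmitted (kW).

J = π(d_o⁴ − d_i⁴)/32 = π(0.0592⁴ − 0.0298⁴)/32 = 1.128×10^-6 m⁴.
T_max = τ_allow·J/r = 4.41×10^7 × 1.128×10^-6 / 0.0296 = 1681 N·m.
ω = 2000 rad/s, so P_max = T_max·ω = 3.362×10^6 W.

3360 kW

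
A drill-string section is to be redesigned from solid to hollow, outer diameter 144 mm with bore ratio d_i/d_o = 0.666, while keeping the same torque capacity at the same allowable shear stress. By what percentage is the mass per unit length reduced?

Equal τ_max and T ⇒ the solid shaft needs d_s³ = d_o³(1−k⁴), so d_s = 144·(1−0.666⁴)^(1/3) = 133.9 mm.
Area ratio A_h/A_s = d_o²(1−k²)/d_s² = (1−k²)/(1−k⁴)^(2/3) = 0.6439.
Mass saving = 1 − 0.6439 = 35.6 %.

35.6 %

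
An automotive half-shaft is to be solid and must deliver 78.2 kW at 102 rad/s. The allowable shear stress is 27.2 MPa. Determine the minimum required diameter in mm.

52.4 mm

ω = 102 rad/s, so T = P/ω = 78.2×10³ / 102.0 = 766.7 N·m.
For a solid shaft τ_max = 16T/(πd³), so d = (16T/(π τ_allow))^(1/3) = (16·766.7/(π·2.72×10^7))^(1/3) = 0.05236 m.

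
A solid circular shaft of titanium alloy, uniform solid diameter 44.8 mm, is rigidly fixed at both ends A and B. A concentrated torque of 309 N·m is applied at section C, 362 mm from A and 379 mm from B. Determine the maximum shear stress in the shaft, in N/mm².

8.95 N/mm²

With uniform GJ and both ends fixed, compatibility θ_AC = θ_CB gives T_A·a = T_B·b, together with T_A + T_B = T₀.
T_A = T₀·b/(a+b) = 309.0·379/741.0 = 158.0 N·m; T_B = 151.0 N·m.
τ in each portion: τ_AC = 8.95×10^6 Pa, τ_CB = 8.55×10^6 Pa; maximum is in AC.
τ_max = T_AC·r/J = 158.0·0.0224/3.95×10^-7 = 8.952×10^6 Pa.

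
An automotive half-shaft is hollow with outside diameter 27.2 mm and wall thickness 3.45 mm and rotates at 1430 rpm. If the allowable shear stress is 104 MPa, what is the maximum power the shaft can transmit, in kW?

42.4 kW

J = π(d_o⁴ − d_i⁴)/32 = π(0.0272⁴ − 0.0203⁴)/32 = 3.707×10^-8 m⁴.
T_max = τ_allow·J/r = 1.04×10^8 × 3.707×10^-8 / 0.0136 = 283.4 N·m.
ω = 2π·1430/60 = 149.7 rad/s, so P_max = T_max·ω = 4.245×10^4 W.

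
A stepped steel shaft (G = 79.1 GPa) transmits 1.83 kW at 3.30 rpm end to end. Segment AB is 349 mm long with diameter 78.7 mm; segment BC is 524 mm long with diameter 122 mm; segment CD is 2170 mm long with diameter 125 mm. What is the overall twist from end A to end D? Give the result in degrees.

0.795°

ω = 2π·3.30/60 = 0.3456 rad/s, so T = P/ω = 1.83×10³ / 0.3456 = 5296 N·m.
J_AB = π(0.0787)⁴/32 = 3.77×10^-6 m⁴; J_BC = π(0.122)⁴/32 = 2.17×10^-5 m⁴; J_CD = π(0.125)⁴/32 = 2.40×10^-5 m⁴.
θ = (T/G)·Σ L_i/J_i = (5296/79.1×10⁹)·(0.349/3.77×10^-6 + 0.524/2.17×10^-5 + 2.17/2.40×10^-5) = 0.01388 rad.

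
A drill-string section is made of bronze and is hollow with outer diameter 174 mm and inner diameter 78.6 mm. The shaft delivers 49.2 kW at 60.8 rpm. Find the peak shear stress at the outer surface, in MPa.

ω = 2π·60.8/60 = 6.367 rad/s, so T = P/ω = 49.2×10³ / 6.367 = 7727 N·m.
J = π(d_o⁴ − d_i⁴)/32 = π(0.174⁴ − 0.0786⁴)/32 = 8.624×10^-5 m⁴.
τ_max = T·r/J = 7727 × 0.0870 / 8.624×10^-5 = 7.795×10^6 Pa.

7.80 MPa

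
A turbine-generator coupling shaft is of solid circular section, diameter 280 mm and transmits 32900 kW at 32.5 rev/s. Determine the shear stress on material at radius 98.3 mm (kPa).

ω = 2π·32.5 = 204.2 rad/s, so T = P/ω = 32900×10³ / 204.2 = 161100 N·m.
J = πd⁴/32 = π(0.280)⁴/32 = 6.034×10^-4 m⁴.
Shear stress varies linearly with radius: τ = T·r/J = 161100 × 0.0983 / 6.034×10^-4 = 2.625×10^7 Pa.

26200 kPa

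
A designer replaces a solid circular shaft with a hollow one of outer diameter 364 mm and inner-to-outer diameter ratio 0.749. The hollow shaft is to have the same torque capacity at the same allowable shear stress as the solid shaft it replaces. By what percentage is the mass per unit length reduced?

Equal τ_max and T ⇒ the solid shaft needs d_s³ = d_o³(1−k⁴), so d_s = 364·(1−0.749⁴)^(1/3) = 320.9 mm.
Area ratio A_h/A_s = d_o²(1−k²)/d_s² = (1−k²)/(1−k⁴)^(2/3) = 0.5648.
Mass saving = 1 − 0.5648 = 43.5 %.

43.5 %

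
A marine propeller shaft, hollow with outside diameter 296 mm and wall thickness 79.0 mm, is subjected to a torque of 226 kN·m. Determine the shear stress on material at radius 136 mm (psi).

6210 psi

J = π(d_o⁴ − d_i⁴)/32 = π(0.296⁴ − 0.138⁴)/32 = 7.180×10^-4 m⁴.
Shear stress varies linearly with radius: τ = T·r/J = 226000 × 0.136 / 7.180×10^-4 = 4.281×10^7 Pa.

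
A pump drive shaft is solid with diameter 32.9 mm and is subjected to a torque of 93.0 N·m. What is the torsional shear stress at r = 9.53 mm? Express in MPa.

J = πd⁴/32 = π(0.0329)⁴/32 = 1.150×10^-7 m⁴.
Shear stress varies linearly with radius: τ = T·r/J = 93.00 × 0.00953 / 1.150×10^-7 = 7.705×10^6 Pa.

7.71 MPa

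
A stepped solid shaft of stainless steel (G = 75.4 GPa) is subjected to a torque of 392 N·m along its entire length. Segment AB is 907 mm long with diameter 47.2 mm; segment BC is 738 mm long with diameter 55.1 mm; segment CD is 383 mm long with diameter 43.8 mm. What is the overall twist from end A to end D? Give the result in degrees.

J_AB = π(0.0472)⁴/32 = 4.87×10^-7 m⁴; J_BC = π(0.0551)⁴/32 = 9.05×10^-7 m⁴; J_CD = π(0.0438)⁴/32 = 3.61×10^-7 m⁴.
θ = (T/G)·Σ L_i/J_i = (392.0/75.4×10⁹)·(0.907/4.87×10^-7 + 0.738/9.05×10^-7 + 0.383/3.61×10^-7) = 0.01943 rad.

1.11°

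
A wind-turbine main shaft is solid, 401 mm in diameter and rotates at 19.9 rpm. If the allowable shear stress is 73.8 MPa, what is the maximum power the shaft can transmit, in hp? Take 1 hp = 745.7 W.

J = πd⁴/32 = π(0.401)⁴/32 = 2.539×10^-3 m⁴.
T_max = τ_allow·J/r = 7.38×10^7 × 2.539×10^-3 / 0.201 = 934400 N·m.
ω = 2π·19.9/60 = 2.084 rad/s, so P_max = T_max·ω = 1.947×10^6 W.

2610 hp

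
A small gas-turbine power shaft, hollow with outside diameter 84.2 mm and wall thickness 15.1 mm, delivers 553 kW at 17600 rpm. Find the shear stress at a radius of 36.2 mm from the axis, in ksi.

ω = 2π·17600/60 = 1843 rad/s, so T = P/ω = 553×10³ / 1843 = 300.0 N·m.
J = π(d_o⁴ − d_i⁴)/32 = π(0.0842⁴ − 0.0540⁴)/32 = 4.100×10^-6 m⁴.
Shear stress varies linearly with radius: τ = T·r/J = 300.0 × 0.0362 / 4.100×10^-6 = 2.649×10^6 Pa.

0.384 ksi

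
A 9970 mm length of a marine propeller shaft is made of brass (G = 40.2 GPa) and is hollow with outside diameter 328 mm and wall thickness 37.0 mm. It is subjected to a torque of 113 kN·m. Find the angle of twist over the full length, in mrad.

38.5 mrad

J = π(d_o⁴ − d_i⁴)/32 = π(0.328⁴ − 0.254⁴)/32 = 7.277×10^-4 m⁴.
θ = T·L/(G·J) = 113000 × 9.97 / (40.2×10⁹ × 7.277×10^-4) = 0.03851 rad.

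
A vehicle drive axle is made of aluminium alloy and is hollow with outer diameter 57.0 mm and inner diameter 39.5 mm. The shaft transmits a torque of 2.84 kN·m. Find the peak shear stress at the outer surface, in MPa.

J = π(d_o⁴ − d_i⁴)/32 = π(0.0570⁴ − 0.0395⁴)/32 = 7.973×10^-7 m⁴.
τ_max = T·r/J = 2840 × 0.0285 / 7.973×10^-7 = 1.015×10^8 Pa.

102 MPa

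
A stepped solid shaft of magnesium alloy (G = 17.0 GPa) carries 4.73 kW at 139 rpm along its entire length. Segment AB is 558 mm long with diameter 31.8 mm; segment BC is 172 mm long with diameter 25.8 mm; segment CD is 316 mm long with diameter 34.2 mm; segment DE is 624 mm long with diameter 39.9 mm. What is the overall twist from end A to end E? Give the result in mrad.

ω = 2π·139/60 = 14.56 rad/s, so T = P/ω = 4.73×10³ / 14.56 = 325.0 N·m.
J_AB = π(0.0318)⁴/32 = 1.00×10^-7 m⁴; J_BC = π(0.0258)⁴/32 = 4.35×10^-8 m⁴; J_CD = π(0.0342)⁴/32 = 1.34×10^-7 m⁴; J_DE = π(0.0399)⁴/32 = 2.49×10^-7 m⁴.
θ = (T/G)·Σ L_i/J_i = (325.0/17.0×10⁹)·(0.558/1.00×10^-7 + 0.172/4.35×10^-8 + 0.316/1.34×10^-7 + 0.624/2.49×10^-7) = 0.2747 rad.

275 mrad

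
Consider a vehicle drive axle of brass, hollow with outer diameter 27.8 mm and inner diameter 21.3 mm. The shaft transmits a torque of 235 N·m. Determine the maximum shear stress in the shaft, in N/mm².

85.0 N/mm²

J = π(d_o⁴ − d_i⁴)/32 = π(0.0278⁴ − 0.0213⁴)/32 = 3.843×10^-8 m⁴.
τ_max = T·r/J = 235.0 × 0.0139 / 3.843×10^-8 = 8.500×10^7 Pa.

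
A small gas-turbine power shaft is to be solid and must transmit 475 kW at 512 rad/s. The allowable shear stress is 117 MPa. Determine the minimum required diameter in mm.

ω = 512 rad/s, so T = P/ω = 475×10³ / 512.0 = 927.7 N·m.
For a solid shaft τ_max = 16T/(πd³), so d = (16T/(π τ_allow))^(1/3) = (16·927.7/(π·1.17×10^8))^(1/3) = 0.03431 m.

34.3 mm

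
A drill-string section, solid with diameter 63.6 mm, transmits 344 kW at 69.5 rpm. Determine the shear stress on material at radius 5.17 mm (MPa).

152 MPa

ω = 2π·69.5/60 = 7.278 rad/s, so T = P/ω = 344×10³ / 7.278 = 47270 N·m.
J = πd⁴/32 = π(0.0636)⁴/32 = 1.606×10^-6 m⁴.
Shear stress varies linearly with radius: τ = T·r/J = 47270 × 0.00517 / 1.606×10^-6 = 1.521×10^8 Pa.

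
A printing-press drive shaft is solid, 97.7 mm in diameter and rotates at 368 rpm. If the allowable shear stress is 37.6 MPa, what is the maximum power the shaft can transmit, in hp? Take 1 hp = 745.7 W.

356 hp

J = πd⁴/32 = π(0.0977)⁴/32 = 8.945×10^-6 m⁴.
T_max = τ_allow·J/r = 3.76×10^7 × 8.945×10^-6 / 0.0489 = 6885 N·m.
ω = 2π·368/60 = 38.54 rad/s, so P_max = T_max·ω = 2.653×10^5 W.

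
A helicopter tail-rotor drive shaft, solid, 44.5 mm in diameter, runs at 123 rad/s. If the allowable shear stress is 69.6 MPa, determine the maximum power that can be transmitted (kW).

148 kW

J = πd⁴/32 = π(0.0445)⁴/32 = 3.850×10^-7 m⁴.
T_max = τ_allow·J/r = 6.96×10^7 × 3.850×10^-7 / 0.0222 = 1204 N·m.
ω = 123 rad/s, so P_max = T_max·ω = 1.481×10^5 W.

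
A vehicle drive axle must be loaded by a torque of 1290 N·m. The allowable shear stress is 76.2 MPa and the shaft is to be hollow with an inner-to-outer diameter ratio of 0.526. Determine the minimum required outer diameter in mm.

For a hollow shaft with d_i/d_o = 0.526: τ_max = 16T/(π d_o³ (1−k⁴)), so d_o = [16T/(π τ_allow (1−k⁴))]^(1/3) = [16·1290/(π·7.62×10^7·0.9235)]^(1/3) = 0.04537 m.

45.4 mm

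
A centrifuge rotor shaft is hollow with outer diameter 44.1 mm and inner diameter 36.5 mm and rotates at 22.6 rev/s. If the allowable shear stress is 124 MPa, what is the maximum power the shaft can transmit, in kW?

J = π(d_o⁴ − d_i⁴)/32 = π(0.0441⁴ − 0.0365⁴)/32 = 1.971×10^-7 m⁴.
T_max = τ_allow·J/r = 1.24×10^8 × 1.971×10^-7 / 0.0221 = 1108 N·m.
ω = 2π·22.6 = 142.0 rad/s, so P_max = T_max·ω = 1.574×10^5 W.

157 kW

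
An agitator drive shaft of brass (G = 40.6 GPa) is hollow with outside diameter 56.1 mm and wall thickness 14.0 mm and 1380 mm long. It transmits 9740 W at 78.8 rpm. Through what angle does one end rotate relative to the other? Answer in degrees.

ω = 2π·78.8/60 = 8.252 rad/s, so T = P/ω = 9740 / 8.252 = 1180 N·m.
J = π(d_o⁴ − d_i⁴)/32 = π(0.0561⁴ − 0.0281⁴)/32 = 9.112×10^-7 m⁴.
θ = T·L/(G·J) = 1180 × 1.38 / (40.6×10⁹ × 9.112×10^-7) = 0.04403 rad.

2.52°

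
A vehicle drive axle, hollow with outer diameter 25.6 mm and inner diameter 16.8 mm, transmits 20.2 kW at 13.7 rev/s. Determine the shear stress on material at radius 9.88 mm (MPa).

ω = 2π·13.7 = 86.08 rad/s, so T = P/ω = 20.2×10³ / 86.08 = 234.7 N·m.
J = π(d_o⁴ − d_i⁴)/32 = π(0.0256⁴ − 0.0168⁴)/32 = 3.435×10^-8 m⁴.
Shear stress varies linearly with radius: τ = T·r/J = 234.7 × 0.00988 / 3.435×10^-8 = 6.751×10^7 Pa.

67.5 MPa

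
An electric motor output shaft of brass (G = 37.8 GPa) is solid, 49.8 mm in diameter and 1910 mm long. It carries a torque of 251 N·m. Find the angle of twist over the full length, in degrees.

J = πd⁴/32 = π(0.0498)⁴/32 = 6.038×10^-7 m⁴.
θ = T·L/(G·J) = 251.0 × 1.91 / (37.8×10⁹ × 6.038×10^-7) = 0.02100 rad.

1.20°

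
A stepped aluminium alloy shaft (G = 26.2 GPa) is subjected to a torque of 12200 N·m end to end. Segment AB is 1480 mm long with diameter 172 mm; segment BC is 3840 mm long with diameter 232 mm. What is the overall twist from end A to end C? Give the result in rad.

J_AB = π(0.172)⁴/32 = 8.59×10^-5 m⁴; J_BC = π(0.232)⁴/32 = 2.84×10^-4 m⁴.
θ = (T/G)·Σ L_i/J_i = (12200/26.2×10⁹)·(1.48/8.59×10^-5 + 3.84/2.84×10^-4) = 0.01431 rad.

0.0143 rad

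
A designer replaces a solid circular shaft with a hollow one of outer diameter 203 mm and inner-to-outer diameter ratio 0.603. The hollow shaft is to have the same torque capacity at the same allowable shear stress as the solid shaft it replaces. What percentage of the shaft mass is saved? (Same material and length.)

Equal τ_max and T ⇒ the solid shaft needs d_s³ = d_o³(1−k⁴), so d_s = 203·(1−0.603⁴)^(1/3) = 193.6 mm.
Area ratio A_h/A_s = d_o²(1−k²)/d_s² = (1−k²)/(1−k⁴)^(2/3) = 0.6995.
Mass saving = 1 − 0.6995 = 30.1 %.

30.1 %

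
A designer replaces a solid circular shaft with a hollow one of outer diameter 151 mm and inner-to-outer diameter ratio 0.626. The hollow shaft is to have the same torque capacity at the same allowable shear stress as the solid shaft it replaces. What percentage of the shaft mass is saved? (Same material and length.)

32.0 %

Equal τ_max and T ⇒ the solid shaft needs d_s³ = d_o³(1−k⁴), so d_s = 151·(1−0.626⁴)^(1/3) = 142.8 mm.
Area ratio A_h/A_s = d_o²(1−k²)/d_s² = (1−k²)/(1−k⁴)^(2/3) = 0.6796.
Mass saving = 1 − 0.6796 = 32.0 %.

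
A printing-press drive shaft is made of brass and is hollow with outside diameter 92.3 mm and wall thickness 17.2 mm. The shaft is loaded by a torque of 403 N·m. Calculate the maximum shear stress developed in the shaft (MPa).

J = π(d_o⁴ − d_i⁴)/32 = π(0.0923⁴ − 0.0579⁴)/32 = 6.022×10^-6 m⁴.
τ_max = T·r/J = 403.0 × 0.0461 / 6.022×10^-6 = 3.088×10^6 Pa.

3.09 MPa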